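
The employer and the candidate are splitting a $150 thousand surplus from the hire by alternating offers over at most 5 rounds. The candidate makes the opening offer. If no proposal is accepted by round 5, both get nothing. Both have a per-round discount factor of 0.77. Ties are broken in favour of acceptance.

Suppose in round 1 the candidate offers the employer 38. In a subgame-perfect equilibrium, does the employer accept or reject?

Reject

Round 5 (the candidate proposes): the employer will accept anything ≥ 0, so the candidate offers 0 and keeps 150.
Round 4 (the employer proposes): the candidate can get 150 next round, worth 0.77 × 150 = 115.5 now, so the employer offers 115.5, keeping 34.5.
Round 3 (the candidate proposes): the employer can get 34.5 next round, worth 0.77 × 34.5 = 26.565 now. The candidate offers 26.565 and keeps 150 − 26.565 = 123.435.
Round 2 (the employer proposes): the candidate can get 123.435 next round, worth 0.77 × 123.435 = 95.04495 now; the employer offers that and keeps 54.95505.
So by rejecting in round 1, the employer gets 54.95505 next round, worth 0.77 × 54.95505 = 42.3153885 now.
Offer 38 < 42.3153885, so the employer rejects.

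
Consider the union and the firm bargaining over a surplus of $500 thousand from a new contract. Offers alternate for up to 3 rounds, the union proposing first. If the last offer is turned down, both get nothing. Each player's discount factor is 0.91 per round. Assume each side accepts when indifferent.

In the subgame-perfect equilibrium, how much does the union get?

459.05

Round 3 (the union proposes): the firm will accept anything ≥ 0, so the union offers 0 and keeps 500.
Round 2 (the firm proposes): the union can get 500 next round, worth 0.91 × 500 = 455 now, so the firm offers 455, keeping 45.
Round 1 (the union proposes): the firm can get 45 next round, worth 0.91 × 45 = 40.95 now; the union offers that and keeps 459.05.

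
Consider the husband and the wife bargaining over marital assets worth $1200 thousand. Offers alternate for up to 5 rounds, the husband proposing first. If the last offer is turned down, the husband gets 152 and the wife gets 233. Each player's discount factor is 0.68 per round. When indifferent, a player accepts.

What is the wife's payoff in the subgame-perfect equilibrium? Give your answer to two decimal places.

431.68

Round 5 (the husband proposes): the wife gets 233 if talks fail, so the husband offers 233 and keeps 967.
Round 4 (the wife proposes): the husband can get 967 next round, worth 0.68 × 967 = 657.56 now, so the wife offers 657.56, keeping 542.44.
Round 3 (the husband proposes): the wife can get 542.44 next round, worth 0.68 × 542.44 = 368.8592 now; the husband offers that and keeps 831.1408.
Round 2 (the wife proposes): the husband can get 831.1408 next round, worth 0.68 × 831.1408 = 565.175744 now, so the wife offers 565.175744, keeping 634.824256.
Round 1 (the husband proposes): the wife can get 634.824256 next round, worth 0.68 × 634.824256 = 431.68049408 now, so the husband offers 431.68049408, keeping 768.31950592.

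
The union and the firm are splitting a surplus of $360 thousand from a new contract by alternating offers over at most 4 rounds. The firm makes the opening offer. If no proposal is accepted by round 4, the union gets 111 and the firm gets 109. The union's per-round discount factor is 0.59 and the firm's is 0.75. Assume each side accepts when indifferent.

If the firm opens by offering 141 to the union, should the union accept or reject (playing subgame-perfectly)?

Round 4 (the union proposes): the firm gets 109 if talks fail, so the union offers 109 and keeps 251.
Round 3 (the firm proposes): the union can get 251 next round, worth 0.59 × 251 = 148.09 now, so the firm offers 148.09, keeping 211.91.
Round 2 (the union proposes): the firm can get 211.91 next round, worth 0.75 × 211.91 = 158.9325 now; the union offers that and keeps 201.0675.
So by rejecting in round 1, the union gets 201.0675 next round, worth 0.59 × 201.0675 = 118.629825 now.
Offer 141 ≥ 118.629825, so the union accepts.

Accept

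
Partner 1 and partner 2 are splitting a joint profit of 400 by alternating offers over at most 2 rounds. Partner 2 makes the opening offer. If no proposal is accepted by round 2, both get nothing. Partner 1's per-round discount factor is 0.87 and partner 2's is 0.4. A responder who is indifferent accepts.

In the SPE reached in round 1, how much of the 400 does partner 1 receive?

Round 2 (partner 1 proposes): partner 2 will accept anything ≥ 0, so partner 1 offers 0 and keeps 400.
Round 1 (partner 2 proposes): partner 1 can get 400 next round, worth 0.87 × 400 = 348 now; partner 2 offers that and keeps 52.

348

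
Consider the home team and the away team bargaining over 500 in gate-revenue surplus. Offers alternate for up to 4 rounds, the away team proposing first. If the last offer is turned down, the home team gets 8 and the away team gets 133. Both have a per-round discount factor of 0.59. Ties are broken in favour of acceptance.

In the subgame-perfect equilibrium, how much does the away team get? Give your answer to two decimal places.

Solve by backward induction from round 4.
Round 4 (the home team proposes): the away team gets 133 if talks fail, so the home team offers 133 and keeps 367.
Round 3 (the away team proposes): the home team can get 367 next round, worth 0.59 × 367 = 216.53 now. The away team offers 216.53 and keeps 500 − 216.53 = 283.47.
Round 2 (the home team proposes): the away team can get 283.47 next round, worth 0.59 × 283.47 = 167.2473 now. The home team offers 167.2473 and keeps 500 − 167.2473 = 332.7527.
Round 1 (the away team proposes): the home team can get 332.7527 next round, worth 0.59 × 332.7527 = 196.324093 now; the away team offers that and keeps 303.675907.

303.68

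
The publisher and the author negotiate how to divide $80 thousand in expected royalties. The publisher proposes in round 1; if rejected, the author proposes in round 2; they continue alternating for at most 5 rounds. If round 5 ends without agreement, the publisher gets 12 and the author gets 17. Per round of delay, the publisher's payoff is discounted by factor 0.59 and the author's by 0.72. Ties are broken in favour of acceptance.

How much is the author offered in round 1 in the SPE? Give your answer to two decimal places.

Solve by backward induction from round 5.
Round 5 (the publisher proposes): the author gets 17 if talks fail, so the publisher offers 17 and keeps 63.
Round 4 (the author proposes): the publisher can get 63 next round, worth 0.59 × 63 = 37.17 now, so the author offers 37.17, keeping 42.83.
Round 3 (the publisher proposes): the author can get 42.83 next round, worth 0.72 × 42.83 = 30.8376 now. The publisher offers 30.8376 and keeps 80 − 30.8376 = 49.1624.
Round 2 (the author proposes): the publisher can get 49.1624 next round, worth 0.59 × 49.1624 = 29.005816 now; the author offers that and keeps 50.994184.
Round 1 (the publisher proposes): the author can get 50.994184 next round, worth 0.72 × 50.994184 = 36.71581248 now; the publisher offers that and keeps 43.28418752.

36.72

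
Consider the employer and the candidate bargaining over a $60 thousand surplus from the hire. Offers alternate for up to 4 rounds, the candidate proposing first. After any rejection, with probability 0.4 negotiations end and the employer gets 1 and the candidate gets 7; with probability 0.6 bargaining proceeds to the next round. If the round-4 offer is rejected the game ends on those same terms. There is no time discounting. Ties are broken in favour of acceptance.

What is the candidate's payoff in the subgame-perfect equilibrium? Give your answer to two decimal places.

By backward induction:
Round 4 (the employer proposes): the candidate gets 7 if talks fail, so the employer offers 7 and keeps 53.
Round 3 (the candidate proposes): rejecting gives the employer an expected 0.6 × 53 + 0.4 × 1 = 32.2; the candidate offers that and keeps 27.8.
Round 2 (the employer proposes): rejecting gives the candidate an expected 0.6 × 27.8 + 0.4 × 7 = 19.48, so the employer offers 19.48, keeping 40.52.
Round 1 (the candidate proposes): rejecting gives the employer an expected 0.6 × 40.52 + 0.4 × 1 = 24.712. The candidate offers 24.712 and keeps 60 − 24.712 = 35.288.

35.29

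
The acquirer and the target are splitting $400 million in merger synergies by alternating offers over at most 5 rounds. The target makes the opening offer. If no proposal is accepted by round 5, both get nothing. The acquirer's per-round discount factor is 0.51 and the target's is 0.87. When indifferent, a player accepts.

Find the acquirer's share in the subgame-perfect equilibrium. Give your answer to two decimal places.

Round 5 (the target proposes): rejection yields 0 for the acquirer; the target offers 0 and keeps 400.
Round 4 (the acquirer proposes): the target can get 400 next round, worth 0.87 × 400 = 348 now; the acquirer offers that and keeps 52.
Round 3 (the target proposes): the acquirer can get 52 next round, worth 0.51 × 52 = 26.52 now; the target offers that and keeps 373.48.
Round 2 (the acquirer proposes): the target can get 373.48 next round, worth 0.87 × 373.48 = 324.9276 now, so the acquirer offers 324.9276, keeping 75.0724.
Round 1 (the target proposes): the acquirer can get 75.0724 next round, worth 0.51 × 75.0724 = 38.286924 now. The target offers 38.286924 and keeps 400 − 38.286924 = 361.713076.

38.29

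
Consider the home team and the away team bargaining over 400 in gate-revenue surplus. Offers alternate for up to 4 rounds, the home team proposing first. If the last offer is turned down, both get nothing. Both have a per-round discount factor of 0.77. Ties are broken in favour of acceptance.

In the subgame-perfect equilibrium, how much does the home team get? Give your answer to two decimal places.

Work backward from the last round.
Round 4 (the away team proposes): rejection yields 0 for the home team; the away team offers 0 and keeps 400.
Round 3 (the home team proposes): the away team can get 400 next round, worth 0.77 × 400 = 308 now. The home team offers 308 and keeps 400 − 308 = 92.
Round 2 (the away team proposes): the home team can get 92 next round, worth 0.77 × 92 = 70.84 now, so the away team offers 70.84, keeping 329.16.
Round 1 (the home team proposes): the away team can get 329.16 next round, worth 0.77 × 329.16 = 253.4532 now, so the home team offers 253.4532, keeping 146.5468.

146.55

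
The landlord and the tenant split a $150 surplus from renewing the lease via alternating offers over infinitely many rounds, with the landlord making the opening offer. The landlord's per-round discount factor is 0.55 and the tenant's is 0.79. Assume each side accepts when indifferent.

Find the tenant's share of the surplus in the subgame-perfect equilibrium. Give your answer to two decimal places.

When the landlord proposes, the tenant accepts any offer worth at least 0.79 times what the tenant would get by proposing next round; and vice versa.
This gives x = 150 − 0.79y and y = 150 − 0.55x, where x and y are each side's share when it proposes.
Hence (1 − 0.79·0.55)x = 150(1 − 0.79), i.e. 0.5655·x = 31.5.
x ≈ 55.7029; the tenant's share is 150 − x ≈ 94.2971.

94.30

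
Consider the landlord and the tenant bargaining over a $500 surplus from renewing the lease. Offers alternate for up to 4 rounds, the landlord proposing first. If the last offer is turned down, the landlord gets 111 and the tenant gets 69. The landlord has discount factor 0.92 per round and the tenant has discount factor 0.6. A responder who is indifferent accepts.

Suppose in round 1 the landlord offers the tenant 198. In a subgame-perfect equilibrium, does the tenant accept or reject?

Accept

Round 4 (the tenant proposes): the landlord gets 111 if talks fail, so the tenant offers 111 and keeps 389.
Round 3 (the landlord proposes): the tenant can get 389 next round, worth 0.6 × 389 = 233.4 now. The landlord offers 233.4 and keeps 500 − 233.4 = 266.6.
Round 2 (the tenant proposes): the landlord can get 266.6 next round, worth 0.92 × 266.6 = 245.272 now, so the tenant offers 245.272, keeping 254.728.
So by rejecting in round 1, the tenant gets 254.728 next round, worth 0.6 × 254.728 = 152.8368 now.
Offer 198 ≥ 152.8368, so the tenant accepts.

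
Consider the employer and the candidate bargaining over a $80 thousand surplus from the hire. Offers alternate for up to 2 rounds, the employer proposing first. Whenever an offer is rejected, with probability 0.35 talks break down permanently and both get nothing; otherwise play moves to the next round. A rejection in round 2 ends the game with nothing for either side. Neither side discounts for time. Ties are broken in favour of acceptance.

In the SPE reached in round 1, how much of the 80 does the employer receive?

By backward induction:
Round 2 (the candidate proposes): the employer will accept anything ≥ 0, so the candidate offers 0 and keeps 80.
Round 1 (the employer proposes): rejecting gives the candidate an expected 0.65 × 80 = 52, so the employer offers 52, keeping 28.

28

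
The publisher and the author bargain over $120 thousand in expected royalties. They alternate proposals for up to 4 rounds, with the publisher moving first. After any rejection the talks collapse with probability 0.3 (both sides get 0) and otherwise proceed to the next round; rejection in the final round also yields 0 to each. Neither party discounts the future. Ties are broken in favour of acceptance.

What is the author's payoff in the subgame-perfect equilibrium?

66.36

By backward induction:
Round 4 (the author proposes): the publisher will accept anything ≥ 0, so the author offers 0 and keeps 120.
Round 3 (the publisher proposes): rejecting gives the author an expected 0.7 × 120 = 84. The publisher offers 84 and keeps 120 − 84 = 36.
Round 2 (the author proposes): rejecting gives the publisher an expected 0.7 × 36 = 25.2; the author offers that and keeps 94.8.
Round 1 (the publisher proposes): rejecting gives the author an expected 0.7 × 94.8 = 66.36. The publisher offers 66.36 and keeps 120 − 66.36 = 53.64.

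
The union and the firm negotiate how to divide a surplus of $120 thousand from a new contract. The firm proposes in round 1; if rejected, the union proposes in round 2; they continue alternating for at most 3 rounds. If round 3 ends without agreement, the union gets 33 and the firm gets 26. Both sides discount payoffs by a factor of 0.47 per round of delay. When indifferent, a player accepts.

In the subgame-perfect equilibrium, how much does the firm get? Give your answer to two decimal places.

82.82

Round 3 (the firm proposes): the union gets 33 if talks fail, so the firm offers 33 and keeps 87.
Round 2 (the union proposes): the firm can get 87 next round, worth 0.47 × 87 = 40.89 now; the union offers that and keeps 79.11.
Round 1 (the firm proposes): the union can get 79.11 next round, worth 0.47 × 79.11 = 37.1817 now; the firm offers that and keeps 82.8183.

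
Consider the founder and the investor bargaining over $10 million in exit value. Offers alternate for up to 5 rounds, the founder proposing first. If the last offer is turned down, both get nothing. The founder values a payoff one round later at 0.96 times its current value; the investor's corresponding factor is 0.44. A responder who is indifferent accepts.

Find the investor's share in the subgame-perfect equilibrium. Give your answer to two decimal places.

0.25

Round 5 (the founder proposes): the investor will accept anything ≥ 0, so the founder offers 0 and keeps 10.
Round 4 (the investor proposes): the founder can get 10 next round, worth 0.96 × 10 = 9.6 now; the investor offers that and keeps 0.4.
Round 3 (the founder proposes): the investor can get 0.4 next round, worth 0.44 × 0.4 = 0.176 now; the founder offers that and keeps 9.824.
Round 2 (the investor proposes): the founder can get 9.824 next round, worth 0.96 × 9.824 = 9.43104 now; the investor offers that and keeps 0.56896.
Round 1 (the founder proposes): the investor can get 0.56896 next round, worth 0.44 × 0.56896 = 0.2503424 now, so the founder offers 0.2503424, keeping 9.7496576.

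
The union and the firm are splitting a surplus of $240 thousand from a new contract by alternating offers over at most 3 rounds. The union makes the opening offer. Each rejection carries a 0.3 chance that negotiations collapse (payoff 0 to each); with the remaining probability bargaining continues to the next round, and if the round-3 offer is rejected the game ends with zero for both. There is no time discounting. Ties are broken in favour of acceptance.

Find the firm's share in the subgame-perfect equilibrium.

50.4

Round 3 (the union proposes): rejection yields 0 for the firm; the union offers 0 and keeps 240.
Round 2 (the firm proposes): rejecting gives the union an expected 0.7 × 240 = 168. The firm offers 168 and keeps 240 − 168 = 72.
Round 1 (the union proposes): rejecting gives the firm an expected 0.7 × 72 = 50.4. The union offers 50.4 and keeps 240 − 50.4 = 189.6.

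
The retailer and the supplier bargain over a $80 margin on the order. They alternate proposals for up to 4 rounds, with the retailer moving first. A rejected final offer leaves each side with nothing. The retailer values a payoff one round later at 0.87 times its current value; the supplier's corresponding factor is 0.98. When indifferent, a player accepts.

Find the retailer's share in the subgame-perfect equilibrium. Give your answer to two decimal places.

2.96

Solve by backward induction from round 4.
Round 4 (the supplier proposes): rejection yields 0 for the retailer; the supplier offers 0 and keeps 80.
Round 3 (the retailer proposes): the supplier can get 80 next round, worth 0.98 × 80 = 78.4 now. The retailer offers 78.4 and keeps 80 − 78.4 = 1.6.
Round 2 (the supplier proposes): the retailer can get 1.6 next round, worth 0.87 × 1.6 = 1.392 now. The supplier offers 1.392 and keeps 80 − 1.392 = 78.608.
Round 1 (the retailer proposes): the supplier can get 78.608 next round, worth 0.98 × 78.608 = 77.03584 now. The retailer offers 77.03584 and keeps 80 − 77.03584 = 2.96416.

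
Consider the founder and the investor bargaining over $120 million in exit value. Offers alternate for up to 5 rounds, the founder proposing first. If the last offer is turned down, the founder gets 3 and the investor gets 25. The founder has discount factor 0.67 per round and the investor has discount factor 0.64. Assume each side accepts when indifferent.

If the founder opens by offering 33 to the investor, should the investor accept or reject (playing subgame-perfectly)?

Round 5 (the founder proposes): the investor gets 25 if talks fail, so the founder offers 25 and keeps 95.
Round 4 (the investor proposes): the founder can get 95 next round, worth 0.67 × 95 = 63.65 now. The investor offers 63.65 and keeps 120 − 63.65 = 56.35.
Round 3 (the founder proposes): the investor can get 56.35 next round, worth 0.64 × 56.35 = 36.064 now, so the founder offers 36.064, keeping 83.936.
Round 2 (the investor proposes): the founder can get 83.936 next round, worth 0.67 × 83.936 = 56.23712 now, so the investor offers 56.23712, keeping 63.76288.
So by rejecting in round 1, the investor gets 63.76288 next round, worth 0.64 × 63.76288 = 40.8082432 now.
Offer 33 < 40.8082432, so the investor rejects.

Reject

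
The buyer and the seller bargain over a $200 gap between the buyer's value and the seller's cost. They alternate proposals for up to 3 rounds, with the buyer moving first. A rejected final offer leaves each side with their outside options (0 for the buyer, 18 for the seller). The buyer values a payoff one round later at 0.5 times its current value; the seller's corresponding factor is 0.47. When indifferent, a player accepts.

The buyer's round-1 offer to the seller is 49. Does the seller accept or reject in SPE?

Reject

Round 3 (the buyer proposes): the seller gets 18 if talks fail, so the buyer offers 18 and keeps 182.
Round 2 (the seller proposes): the buyer can get 182 next round, worth 0.5 × 182 = 91 now; the seller offers that and keeps 109.
So by rejecting in round 1, the seller gets 109 next round, worth 0.47 × 109 = 51.23 now.
Offer 49 < 51.23, so the seller rejects.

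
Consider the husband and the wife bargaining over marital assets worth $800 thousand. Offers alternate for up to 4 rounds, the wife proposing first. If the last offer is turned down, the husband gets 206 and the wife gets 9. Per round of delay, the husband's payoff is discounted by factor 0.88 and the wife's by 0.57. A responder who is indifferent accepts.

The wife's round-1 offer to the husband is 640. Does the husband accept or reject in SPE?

Round 4 (the husband proposes): the wife gets 9 if talks fail, so the husband offers 9 and keeps 791.
Round 3 (the wife proposes): the husband can get 791 next round, worth 0.88 × 791 = 696.08 now, so the wife offers 696.08, keeping 103.92.
Round 2 (the husband proposes): the wife can get 103.92 next round, worth 0.57 × 103.92 = 59.2344 now, so the husband offers 59.2344, keeping 740.7656.
So by rejecting in round 1, the husband gets 740.7656 next round, worth 0.88 × 740.7656 = 651.873728 now.
Offer 640 < 651.873728, so the husband rejects.

Reject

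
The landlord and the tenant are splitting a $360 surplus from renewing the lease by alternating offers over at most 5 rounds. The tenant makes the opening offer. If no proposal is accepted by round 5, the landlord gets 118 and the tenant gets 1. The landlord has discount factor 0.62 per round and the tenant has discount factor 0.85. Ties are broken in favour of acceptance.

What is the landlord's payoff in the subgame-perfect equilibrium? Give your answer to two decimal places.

Round 5 (the tenant proposes): the landlord gets 118 if talks fail, so the tenant offers 118 and keeps 242.
Round 4 (the landlord proposes): the tenant can get 242 next round, worth 0.85 × 242 = 205.7 now; the landlord offers that and keeps 154.3.
Round 3 (the tenant proposes): the landlord can get 154.3 next round, worth 0.62 × 154.3 = 95.666 now; the tenant offers that and keeps 264.334.
Round 2 (the landlord proposes): the tenant can get 264.334 next round, worth 0.85 × 264.334 = 224.6839 now, so the landlord offers 224.6839, keeping 135.3161.
Round 1 (the tenant proposes): the landlord can get 135.3161 next round, worth 0.62 × 135.3161 = 83.895982 now, so the tenant offers 83.895982, keeping 276.104018.

83.90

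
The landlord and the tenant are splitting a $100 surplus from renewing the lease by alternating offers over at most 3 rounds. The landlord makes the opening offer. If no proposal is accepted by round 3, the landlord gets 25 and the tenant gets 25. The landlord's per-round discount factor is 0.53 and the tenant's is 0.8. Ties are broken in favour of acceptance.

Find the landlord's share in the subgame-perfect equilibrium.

51.8

Round 3 (the landlord proposes): the tenant gets 25 if talks fail, so the landlord offers 25 and keeps 75.
Round 2 (the tenant proposes): the landlord can get 75 next round, worth 0.53 × 75 = 39.75 now. The tenant offers 39.75 and keeps 100 − 39.75 = 60.25.
Round 1 (the landlord proposes): the tenant can get 60.25 next round, worth 0.8 × 60.25 = 48.2 now; the landlord offers that and keeps 51.8.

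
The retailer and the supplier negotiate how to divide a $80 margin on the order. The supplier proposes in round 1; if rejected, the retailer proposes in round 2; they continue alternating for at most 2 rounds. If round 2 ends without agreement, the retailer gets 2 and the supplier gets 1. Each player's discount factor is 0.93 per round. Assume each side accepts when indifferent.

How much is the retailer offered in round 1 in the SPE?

73.47

Round 2 (the retailer proposes): the supplier gets 1 if talks fail, so the retailer offers 1 and keeps 79.
Round 1 (the supplier proposes): the retailer can get 79 next round, worth 0.93 × 79 = 73.47 now; the supplier offers that and keeps 6.53.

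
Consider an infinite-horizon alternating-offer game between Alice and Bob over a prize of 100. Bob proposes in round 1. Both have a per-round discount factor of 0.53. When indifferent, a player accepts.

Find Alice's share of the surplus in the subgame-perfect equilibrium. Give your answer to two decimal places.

In a stationary SPE each proposer offers the other exactly their discounted continuation value.
If Bob keeps x when proposing and Alice keeps y when proposing, then x = 100 − 0.53y and y = 100 − 0.53x.
Solving: x = 100(1 − 0.53) / (1 − 0.53·0.53) = 47 / 0.7191 ≈ 65.3595.
Alice gets 100 − 65.3595 ≈ 34.6405.

34.64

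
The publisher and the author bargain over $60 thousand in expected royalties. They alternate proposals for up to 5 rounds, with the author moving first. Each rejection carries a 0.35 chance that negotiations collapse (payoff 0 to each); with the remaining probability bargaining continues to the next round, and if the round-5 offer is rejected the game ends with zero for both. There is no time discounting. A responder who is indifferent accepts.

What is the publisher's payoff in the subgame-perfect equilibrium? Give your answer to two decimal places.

By backward induction:
Round 5 (the author proposes): rejection yields 0 for the publisher; the author offers 0 and keeps 60.
Round 4 (the publisher proposes): rejecting gives the author an expected 0.65 × 60 = 39; the publisher offers that and keeps 21.
Round 3 (the author proposes): rejecting gives the publisher an expected 0.65 × 21 = 13.65; the author offers that and keeps 46.35.
Round 2 (the publisher proposes): rejecting gives the author an expected 0.65 × 46.35 = 30.1275; the publisher offers that and keeps 29.8725.
Round 1 (the author proposes): rejecting gives the publisher an expected 0.65 × 29.8725 = 19.417125; the author offers that and keeps 40.582875.

19.42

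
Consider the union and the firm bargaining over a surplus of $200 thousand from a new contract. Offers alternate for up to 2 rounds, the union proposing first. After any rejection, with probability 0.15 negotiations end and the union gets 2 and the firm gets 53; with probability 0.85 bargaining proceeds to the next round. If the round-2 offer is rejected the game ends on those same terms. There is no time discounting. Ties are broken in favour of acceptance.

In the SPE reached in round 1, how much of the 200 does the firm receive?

By backward induction:
Round 2 (the firm proposes): the union gets 2 if talks fail, so the firm offers 2 and keeps 198.
Round 1 (the union proposes): rejecting gives the firm an expected 0.85 × 198 + 0.15 × 53 = 176.25. The union offers 176.25 and keeps 200 − 176.25 = 23.75.

176.25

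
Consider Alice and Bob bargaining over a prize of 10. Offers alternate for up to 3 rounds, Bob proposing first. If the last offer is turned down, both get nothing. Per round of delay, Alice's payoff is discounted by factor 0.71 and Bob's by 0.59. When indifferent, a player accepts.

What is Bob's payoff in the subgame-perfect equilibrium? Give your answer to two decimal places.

7.09

Work backward from the last round.
Round 3 (Bob proposes): rejection yields 0 for Alice; Bob offers 0 and keeps 10.
Round 2 (Alice proposes): Bob can get 10 next round, worth 0.59 × 10 = 5.9 now, so Alice offers 5.9, keeping 4.1.
Round 1 (Bob proposes): Alice can get 4.1 next round, worth 0.71 × 4.1 = 2.911 now. Bob offers 2.911 and keeps 10 − 2.911 = 7.089.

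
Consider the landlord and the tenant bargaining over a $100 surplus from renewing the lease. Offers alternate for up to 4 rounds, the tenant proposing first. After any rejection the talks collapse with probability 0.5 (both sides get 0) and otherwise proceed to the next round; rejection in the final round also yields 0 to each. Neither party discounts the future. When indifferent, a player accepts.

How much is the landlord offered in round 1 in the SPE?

37.5

Round 4 (the landlord proposes): rejection yields 0 for the tenant; the landlord offers 0 and keeps 100.
Round 3 (the tenant proposes): rejecting gives the landlord an expected 0.5 × 100 = 50, so the tenant offers 50, keeping 50.
Round 2 (the landlord proposes): rejecting gives the tenant an expected 0.5 × 50 = 25, so the landlord offers 25, keeping 75.
Round 1 (the tenant proposes): rejecting gives the landlord an expected 0.5 × 75 = 37.5, so the tenant offers 37.5, keeping 62.5.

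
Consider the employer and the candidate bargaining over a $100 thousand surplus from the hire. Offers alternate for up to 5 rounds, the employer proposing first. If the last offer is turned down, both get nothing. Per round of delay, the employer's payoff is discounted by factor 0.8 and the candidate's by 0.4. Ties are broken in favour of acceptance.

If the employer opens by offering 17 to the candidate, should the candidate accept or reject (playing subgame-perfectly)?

Work out the candidate's continuation value if the offer is rejected.
Round 5 (the employer proposes): rejection yields 0 for the candidate; the employer offers 0 and keeps 100.
Round 4 (the candidate proposes): the employer can get 100 next round, worth 0.8 × 100 = 80 now; the candidate offers that and keeps 20.
Round 3 (the employer proposes): the candidate can get 20 next round, worth 0.4 × 20 = 8 now; the employer offers that and keeps 92.
Round 2 (the candidate proposes): the employer can get 92 next round, worth 0.8 × 92 = 73.6 now; the candidate offers that and keeps 26.4.
So by rejecting in round 1, the candidate gets 26.4 next round, worth 0.4 × 26.4 = 10.56 now.
Offer 17 ≥ 10.56, so the candidate accepts.

Accept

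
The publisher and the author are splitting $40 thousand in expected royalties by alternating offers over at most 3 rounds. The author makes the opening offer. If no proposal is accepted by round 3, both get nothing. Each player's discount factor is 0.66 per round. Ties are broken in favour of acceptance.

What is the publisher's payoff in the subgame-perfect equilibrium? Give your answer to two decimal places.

Round 3 (the author proposes): rejection yields 0 for the publisher; the author offers 0 and keeps 40.
Round 2 (the publisher proposes): the author can get 40 next round, worth 0.66 × 40 = 26.4 now; the publisher offers that and keeps 13.6.
Round 1 (the author proposes): the publisher can get 13.6 next round, worth 0.66 × 13.6 = 8.976 now. The author offers 8.976 and keeps 40 − 8.976 = 31.024.

8.98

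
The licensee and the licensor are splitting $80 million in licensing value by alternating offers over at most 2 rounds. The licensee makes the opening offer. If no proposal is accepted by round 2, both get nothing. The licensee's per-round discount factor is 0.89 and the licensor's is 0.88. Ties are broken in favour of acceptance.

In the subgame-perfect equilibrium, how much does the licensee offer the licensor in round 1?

70.4

Round 2 (the licensor proposes): rejection yields 0 for the licensee; the licensor offers 0 and keeps 80.
Round 1 (the licensee proposes): the licensor can get 80 next round, worth 0.88 × 80 = 70.4 now, so the licensee offers 70.4, keeping 9.6.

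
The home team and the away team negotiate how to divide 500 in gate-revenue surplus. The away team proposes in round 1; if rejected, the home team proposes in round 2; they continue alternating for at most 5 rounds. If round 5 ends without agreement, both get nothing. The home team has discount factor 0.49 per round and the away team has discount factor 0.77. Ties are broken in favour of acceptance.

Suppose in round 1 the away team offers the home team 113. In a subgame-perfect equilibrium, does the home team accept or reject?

Round 5 (the away team proposes): the home team will accept anything ≥ 0, so the away team offers 0 and keeps 500.
Round 4 (the home team proposes): the away team can get 500 next round, worth 0.77 × 500 = 385 now. The home team offers 385 and keeps 500 − 385 = 115.
Round 3 (the away team proposes): the home team can get 115 next round, worth 0.49 × 115 = 56.35 now; the away team offers that and keeps 443.65.
Round 2 (the home team proposes): the away team can get 443.65 next round, worth 0.77 × 443.65 = 341.6105 now. The home team offers 341.6105 and keeps 500 − 341.6105 = 158.3895.
So by rejecting in round 1, the home team gets 158.3895 next round, worth 0.49 × 158.3895 = 77.610855 now.
Offer 113 ≥ 77.610855, so the home team accepts.

Accept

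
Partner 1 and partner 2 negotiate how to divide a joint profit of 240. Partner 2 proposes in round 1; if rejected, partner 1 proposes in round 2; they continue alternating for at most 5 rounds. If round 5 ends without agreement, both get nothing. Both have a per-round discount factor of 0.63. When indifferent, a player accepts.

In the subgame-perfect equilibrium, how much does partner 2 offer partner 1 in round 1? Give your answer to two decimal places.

78.15

Round 5 (partner 2 proposes): rejection yields 0 for partner 1; partner 2 offers 0 and keeps 240.
Round 4 (partner 1 proposes): partner 2 can get 240 next round, worth 0.63 × 240 = 151.2 now; partner 1 offers that and keeps 88.8.
Round 3 (partner 2 proposes): partner 1 can get 88.8 next round, worth 0.63 × 88.8 = 55.944 now, so partner 2 offers 55.944, keeping 184.056.
Round 2 (partner 1 proposes): partner 2 can get 184.056 next round, worth 0.63 × 184.056 = 115.95528 now. Partner 1 offers 115.95528 and keeps 240 − 115.95528 = 124.04472.
Round 1 (partner 2 proposes): partner 1 can get 124.04472 next round, worth 0.63 × 124.04472 = 78.1481736 now. Partner 2 offers 78.1481736 and keeps 240 − 78.1481736 = 161.8518264.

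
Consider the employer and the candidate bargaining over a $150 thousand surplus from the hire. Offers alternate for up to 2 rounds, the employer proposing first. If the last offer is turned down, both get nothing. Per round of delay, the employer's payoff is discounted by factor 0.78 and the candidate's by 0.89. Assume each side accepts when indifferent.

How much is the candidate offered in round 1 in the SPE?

By backward induction:
Round 2 (the candidate proposes): the employer will accept anything ≥ 0, so the candidate offers 0 and keeps 150.
Round 1 (the employer proposes): the candidate can get 150 next round, worth 0.89 × 150 = 133.5 now, so the employer offers 133.5, keeping 16.5.

133.5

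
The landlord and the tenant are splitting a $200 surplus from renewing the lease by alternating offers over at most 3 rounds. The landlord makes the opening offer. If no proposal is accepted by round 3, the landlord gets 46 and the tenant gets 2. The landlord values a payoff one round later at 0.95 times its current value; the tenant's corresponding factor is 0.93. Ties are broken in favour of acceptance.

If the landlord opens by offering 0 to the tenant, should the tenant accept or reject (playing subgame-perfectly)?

Work out the tenant's continuation value if the offer is rejected.
Round 3 (the landlord proposes): the tenant gets 2 if talks fail, so the landlord offers 2 and keeps 198.
Round 2 (the tenant proposes): the landlord can get 198 next round, worth 0.95 × 198 = 188.1 now; the tenant offers that and keeps 11.9.
So by rejecting in round 1, the tenant gets 11.9 next round, worth 0.93 × 11.9 = 11.067 now.
Offer 0 < 11.067, so the tenant rejects.

Reject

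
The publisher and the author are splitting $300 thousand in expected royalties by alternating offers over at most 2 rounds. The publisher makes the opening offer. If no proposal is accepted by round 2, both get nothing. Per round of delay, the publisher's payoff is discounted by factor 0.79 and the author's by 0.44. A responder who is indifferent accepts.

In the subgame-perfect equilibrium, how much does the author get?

Round 2 (the author proposes): the publisher will accept anything ≥ 0, so the author offers 0 and keeps 300.
Round 1 (the publisher proposes): the author can get 300 next round, worth 0.44 × 300 = 132 now; the publisher offers that and keeps 168.

132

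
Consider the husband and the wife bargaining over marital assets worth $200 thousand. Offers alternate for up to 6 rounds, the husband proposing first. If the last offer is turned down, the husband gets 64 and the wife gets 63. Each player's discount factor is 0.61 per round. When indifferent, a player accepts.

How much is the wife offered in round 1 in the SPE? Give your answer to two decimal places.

Solve by backward induction from round 6.
Round 6 (the wife proposes): the husband gets 64 if talks fail, so the wife offers 64 and keeps 136.
Round 5 (the husband proposes): the wife can get 136 next round, worth 0.61 × 136 = 82.96 now. The husband offers 82.96 and keeps 200 − 82.96 = 117.04.
Round 4 (the wife proposes): the husband can get 117.04 next round, worth 0.61 × 117.04 = 71.3944 now, so the wife offers 71.3944, keeping 128.6056.
Round 3 (the husband proposes): the wife can get 128.6056 next round, worth 0.61 × 128.6056 = 78.449416 now, so the husband offers 78.449416, keeping 121.550584.
Round 2 (the wife proposes): the husband can get 121.550584 next round, worth 0.61 × 121.550584 = 74.14585624 now, so the wife offers 74.14585624, keeping 125.85414376.
Round 1 (the husband proposes): the wife can get 125.85414376 next round, worth 0.61 × 125.85414376 = 76.7710276936 now; the husband offers that and keeps 123.2289723064.

76.77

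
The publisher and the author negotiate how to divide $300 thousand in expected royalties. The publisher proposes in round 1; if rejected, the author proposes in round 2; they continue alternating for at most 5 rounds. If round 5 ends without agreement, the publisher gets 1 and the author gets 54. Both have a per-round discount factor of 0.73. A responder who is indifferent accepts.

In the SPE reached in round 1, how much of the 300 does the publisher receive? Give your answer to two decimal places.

194.02

Round 5 (the publisher proposes): the author gets 54 if talks fail, so the publisher offers 54 and keeps 246.
Round 4 (the author proposes): the publisher can get 246 next round, worth 0.73 × 246 = 179.58 now; the author offers that and keeps 120.42.
Round 3 (the publisher proposes): the author can get 120.42 next round, worth 0.73 × 120.42 = 87.9066 now. The publisher offers 87.9066 and keeps 300 − 87.9066 = 212.0934.
Round 2 (the author proposes): the publisher can get 212.0934 next round, worth 0.73 × 212.0934 = 154.828182 now, so the author offers 154.828182, keeping 145.171818.
Round 1 (the publisher proposes): the author can get 145.171818 next round, worth 0.73 × 145.171818 = 105.97542714 now; the publisher offers that and keeps 194.02457286.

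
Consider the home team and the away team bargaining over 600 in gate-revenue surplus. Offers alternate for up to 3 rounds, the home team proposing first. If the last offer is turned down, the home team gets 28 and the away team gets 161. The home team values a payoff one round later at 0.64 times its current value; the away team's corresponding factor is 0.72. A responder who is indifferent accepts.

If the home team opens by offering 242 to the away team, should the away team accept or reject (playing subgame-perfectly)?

Round 3 (the home team proposes): the away team gets 161 if talks fail, so the home team offers 161 and keeps 439.
Round 2 (the away team proposes): the home team can get 439 next round, worth 0.64 × 439 = 280.96 now, so the away team offers 280.96, keeping 319.04.
So by rejecting in round 1, the away team gets 319.04 next round, worth 0.72 × 319.04 = 229.7088 now.
Offer 242 ≥ 229.7088, so the away team accepts.

Accept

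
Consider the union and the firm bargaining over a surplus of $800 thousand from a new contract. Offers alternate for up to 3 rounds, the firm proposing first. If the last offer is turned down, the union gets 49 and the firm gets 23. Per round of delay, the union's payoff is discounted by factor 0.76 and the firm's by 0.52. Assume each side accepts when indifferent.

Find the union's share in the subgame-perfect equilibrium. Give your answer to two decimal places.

Round 3 (the firm proposes): the union gets 49 if talks fail, so the firm offers 49 and keeps 751.
Round 2 (the union proposes): the firm can get 751 next round, worth 0.52 × 751 = 390.52 now; the union offers that and keeps 409.48.
Round 1 (the firm proposes): the union can get 409.48 next round, worth 0.76 × 409.48 = 311.2048 now. The firm offers 311.2048 and keeps 800 − 311.2048 = 488.7952.

311.20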